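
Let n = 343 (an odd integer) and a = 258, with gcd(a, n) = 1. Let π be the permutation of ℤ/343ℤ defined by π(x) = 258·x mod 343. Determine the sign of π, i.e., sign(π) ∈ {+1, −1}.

-1

Orbit of 104 under x↦258x: [104, 78, 230, 1, 258, 22, 188]… (length divides ord_343(258)).
Cycle lengths of π_258 on ℤ/343ℤ: [98, 98, 98, 14, 14, 14, 2, 2, 2, 1]; 10 cycles in total.
With 10 cycles on 343 points, sign = (−1)^{343−10} = -1.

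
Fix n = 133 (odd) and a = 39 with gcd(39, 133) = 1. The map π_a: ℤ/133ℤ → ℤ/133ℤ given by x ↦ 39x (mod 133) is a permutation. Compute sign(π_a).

Trace 1: π^k(1) = [1, 39, 58] for k=0..2.
π_39 has 57 disjoint cycles with lengths [3, 3, 3, 3, 3, 3, 3, 3, 3, 3, 3, 3, 3, 3, 3, 3, 3, 3, 3, 3, 3, 3, 3, 3, 3, 3, 3, 3, 3, 3, 3, 3, 3, 3, 3, 3, 3, 3, 1, 1, 1, 1, 1, 1, 1, 1, 1, 1, 1, 1, 1, 1, 1, 1, 1, 1, 1] on {0,…,132}.
sign(π) = (−1)^{n − #cycles} = (−1)^{133−57} = (−1)^76 = +1.

+1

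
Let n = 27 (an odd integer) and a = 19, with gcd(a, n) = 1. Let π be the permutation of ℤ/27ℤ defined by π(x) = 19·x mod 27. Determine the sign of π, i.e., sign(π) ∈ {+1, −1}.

Orbit of 19 under x↦19x: [19, 10, 1]… (length divides ord_27(19)).
Cycle type of π: 3×6 + 1×9; total 15 cycles.
15 cycles on 27: each ℓ→(−1)^(ℓ−1), product (−1)^12 = +1.

+1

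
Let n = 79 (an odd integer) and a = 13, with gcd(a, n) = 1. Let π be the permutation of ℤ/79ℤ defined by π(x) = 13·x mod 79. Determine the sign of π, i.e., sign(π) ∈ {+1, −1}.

Start at x=9: 9 → 38 → 20 → 23 → 62 → 16 → 50 → … (one orbit).
The orbit structure of x ↦ 13x mod 79: 3 orbits of sizes [39, 39, 1].
79 − 3 = 76 transpositions; sign(π) = (−1)^76 = +1.
Check: (13/79) = +1 by Zolotarev.

+1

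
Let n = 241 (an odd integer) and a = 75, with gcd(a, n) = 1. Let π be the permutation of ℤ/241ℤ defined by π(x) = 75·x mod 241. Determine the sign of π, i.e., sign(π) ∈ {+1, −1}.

+1

Trace 194: π^k(194) = [194, 90, 2, 150, 164, 9, 193] for k=0..6.
The orbit structure of x ↦ 75x mod 241: 3 orbits of sizes [120, 120, 1].
3 cycles on 241: each ℓ→(−1)^(ℓ−1), product (−1)^238 = +1.
Check: (75/241) = +1 by Zolotarev.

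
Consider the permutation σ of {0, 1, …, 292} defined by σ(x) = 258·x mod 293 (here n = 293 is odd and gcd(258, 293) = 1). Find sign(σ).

+1

Trace 126: π^k(126) = [126, 278, 232, 84, 283, 57, 56] for k=0..6.
Cycle type of π: 73×4 + 1; total 5 cycles.
n − c = 293 − 5 = 288; sign = (−1)^288 = +1.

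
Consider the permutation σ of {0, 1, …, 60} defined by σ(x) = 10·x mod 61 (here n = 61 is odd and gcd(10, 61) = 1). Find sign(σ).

-1

Trace 30: π^k(30) = [30, 56, 11, 49, 2, 20, 17] for k=0..6.
π_10 has 2 disjoint cycles with lengths [60, 1] on {0,…,60}.
Σ(ℓ_i−1) = 61−2 = 59; sign = (−1)^59 = -1.
(10|61)_J = -1 (Zolotarev's lemma cross-check).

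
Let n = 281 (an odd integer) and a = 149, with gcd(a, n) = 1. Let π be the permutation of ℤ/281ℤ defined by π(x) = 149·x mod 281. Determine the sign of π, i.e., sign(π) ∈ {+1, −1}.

+1

Trace 277: π^k(277) = [277, 247, 273, 213, 265, 145, 249] for k=0..6.
3 cycles of lengths [140, 140, 1].
sign(π) = (−1)^{n − #cycles} = (−1)^{281−3} = (−1)^278 = +1.
Check: (149/281) = +1 by Zolotarev.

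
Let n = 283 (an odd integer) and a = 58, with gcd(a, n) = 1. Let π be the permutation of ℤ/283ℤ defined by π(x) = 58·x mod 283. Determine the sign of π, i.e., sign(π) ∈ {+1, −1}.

Start at x=127: 127 → 8 → 181 → 27 → 151 → 268 → 262 → … (one orbit).
Decompose π into cycles: lengths [94, 94, 94, 1] (4 cycles, including the fixed point 0).
n − c = 283 − 4 = 279; sign = (−1)^279 = -1.

-1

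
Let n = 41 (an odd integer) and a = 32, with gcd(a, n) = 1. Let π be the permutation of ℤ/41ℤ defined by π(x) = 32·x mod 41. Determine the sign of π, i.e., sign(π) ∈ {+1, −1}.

Trace 1: π^k(1) = [1, 32, 40, 9] for k=0..3.
11 cycles of lengths [4, 4, 4, 4, 4, 4, 4, 4, 4, 4, 1].
With 11 cycles on 41 points, sign = (−1)^{41−11} = +1.
Via Zolotarev, sign(π_{32}) = (32|41) = +1.

+1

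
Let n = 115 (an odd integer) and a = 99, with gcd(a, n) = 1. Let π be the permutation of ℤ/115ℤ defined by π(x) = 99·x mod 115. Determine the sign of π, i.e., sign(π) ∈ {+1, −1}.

-1

Start at x=36: 36 → 114 → 16 → 89 → 71 → 14 → 6 → … (one orbit).
Cycle type of π: 22×5 + 2×2 + 1; total 8 cycles.
8 cycles on 115: each ℓ→(−1)^(ℓ−1), product (−1)^107 = -1.
The Jacobi symbol (99|115) = -1 (Zolotarev) agrees.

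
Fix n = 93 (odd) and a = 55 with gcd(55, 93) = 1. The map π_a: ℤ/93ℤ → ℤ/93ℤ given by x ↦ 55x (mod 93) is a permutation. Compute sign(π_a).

Start at x=88: 88 → 4 → 34 → 10 → 85 → 25 → 73 → … (one orbit).
Decompose π into cycles: lengths [30, 30, 30, 1, 1, 1] (6 cycles, including the fixed point 0).
Σ(ℓ_i−1) = 93−6 = 87; sign = (−1)^87 = -1.

-1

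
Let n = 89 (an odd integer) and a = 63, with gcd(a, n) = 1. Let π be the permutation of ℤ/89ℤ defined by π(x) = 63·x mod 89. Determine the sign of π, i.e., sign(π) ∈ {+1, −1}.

-1

Orbit of 20 under x↦63x: [20, 14, 81, 30, 21, 77, 45]… (length divides ord_89(63)).
Cycle lengths of π_63 on ℤ/89ℤ: [88, 1]; 2 cycles in total.
89 − 2 = 87 transpositions; sign(π) = (−1)^87 = -1.
(63|89)_J = -1 (Zolotarev's lemma cross-check).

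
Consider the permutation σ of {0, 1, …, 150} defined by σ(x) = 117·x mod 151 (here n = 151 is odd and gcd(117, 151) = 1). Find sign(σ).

-1

Start at x=13: 13 → 11 → 79 → 32 → 120 → 148 → 102 → … (one orbit).
Decompose π into cycles: lengths [150, 1] (2 cycles, including the fixed point 0).
With 2 cycles on 151 points, sign = (−1)^{151−2} = -1.
Via Zolotarev, sign(π_{117}) = (117|151) = -1.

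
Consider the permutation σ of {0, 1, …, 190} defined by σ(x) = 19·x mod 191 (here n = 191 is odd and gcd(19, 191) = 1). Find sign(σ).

-1

Trace 27: π^k(27) = [27, 131, 6, 114, 65, 89, 163] for k=0..6.
The orbit structure of x ↦ 19x mod 191: 2 orbits of sizes [190, 1].
Σ(ℓ_i−1) = 191−2 = 189; sign = (−1)^189 = -1.
(19|191)_J = -1 (Zolotarev's lemma cross-check).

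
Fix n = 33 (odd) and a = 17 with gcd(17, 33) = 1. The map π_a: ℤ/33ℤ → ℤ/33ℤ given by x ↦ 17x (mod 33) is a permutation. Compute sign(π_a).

+1

Trace 25: π^k(25) = [25, 29, 31, 32, 16, 8, 4] for k=0..6.
π_17 has 5 disjoint cycles with lengths [10, 10, 10, 2, 1] on {0,…,32}.
sign(π) = (−1)^{n − #cycles} = (−1)^{33−5} = (−1)^28 = +1.
(17|33)_J = +1 (Zolotarev's lemma cross-check).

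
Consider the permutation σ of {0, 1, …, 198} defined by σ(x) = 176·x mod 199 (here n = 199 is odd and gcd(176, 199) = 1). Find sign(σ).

Orbit of 150 under x↦176x: [150, 132, 148, 178, 85, 35, 190]… (length divides ord_199(176)).
Cycle lengths of π_176 on ℤ/199ℤ: [198, 1]; 2 cycles in total.
2 cycles on 199: each ℓ→(−1)^(ℓ−1), product (−1)^197 = -1.

-1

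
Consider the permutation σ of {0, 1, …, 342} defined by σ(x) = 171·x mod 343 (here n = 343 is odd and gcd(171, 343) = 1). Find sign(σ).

-1

Trace 312: π^k(312) = [312, 187, 78, 304, 191, 76, 305] for k=0..6.
Cycle type of π: 294 + 42 + 6 + 1; total 4 cycles.
With 4 cycles on 343 points, sign = (−1)^{343−4} = -1.
Zolotarev: (171|343) = -1, matching the cycle-count sign.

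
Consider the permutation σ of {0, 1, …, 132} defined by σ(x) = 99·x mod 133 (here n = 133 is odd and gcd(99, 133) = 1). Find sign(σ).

+1

Trace 1: π^k(1) = [1, 99, 92, 64, 85, 36, 106] for k=0..6.
Decompose π into cycles: lengths [9, 9, 9, 9, 9, 9, 9, 9, 9, 9, 9, 9, 9, 9, 1, 1, 1, 1, 1, 1, 1] (21 cycles, including the fixed point 0).
133 − 21 = 112 transpositions; sign(π) = (−1)^112 = +1.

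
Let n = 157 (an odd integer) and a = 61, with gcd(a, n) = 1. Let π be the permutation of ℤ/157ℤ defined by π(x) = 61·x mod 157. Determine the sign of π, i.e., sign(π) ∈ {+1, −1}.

-1

Start at x=106: 106 → 29 → 42 → 50 → 67 → 5 → 148 → … (one orbit).
Cycle lengths of π_61 on ℤ/157ℤ: [156, 1]; 2 cycles in total.
Σ(ℓ_i−1) = 157−2 = 155; sign = (−1)^155 = -1.
(61|157)_J = -1 (Zolotarev's lemma cross-check).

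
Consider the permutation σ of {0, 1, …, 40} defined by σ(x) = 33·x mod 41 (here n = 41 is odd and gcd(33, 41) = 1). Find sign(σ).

+1

Trace 32: π^k(32) = [32, 31, 39, 16, 36, 40, 8] for k=0..6.
The orbit structure of x ↦ 33x mod 41: 3 orbits of sizes [20, 20, 1].
41 − 3 = 38 transpositions; sign(π) = (−1)^38 = +1.
Via Zolotarev, sign(π_{33}) = (33|41) = +1.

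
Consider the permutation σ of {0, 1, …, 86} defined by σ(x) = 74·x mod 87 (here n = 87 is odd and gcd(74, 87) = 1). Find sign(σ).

-1

Orbit of 16 under x↦74x: [16, 53, 7, 83, 52, 20, 1]… (length divides ord_87(74)).
Cycle lengths of π_74 on ℤ/87ℤ: [14, 14, 14, 14, 7, 7, 7, 7, 2, 1]; 10 cycles in total.
87 − 10 = 77 transpositions; sign(π) = (−1)^77 = -1.
(74|87)_J = -1 (Zolotarev's lemma cross-check).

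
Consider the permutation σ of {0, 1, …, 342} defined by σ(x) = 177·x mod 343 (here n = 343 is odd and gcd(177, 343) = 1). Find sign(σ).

+1

Orbit of 295 under x↦177x: [295, 79, 263, 246, 324, 67, 197]… (length divides ord_343(177)).
π_177 has 31 disjoint cycles with lengths [21, 21, 21, 21, 21, 21, 21, 21, 21, 21, 21, 21, 21, 21, 3, 3, 3, 3, 3, 3, 3, 3, 3, 3, 3, 3, 3, 3, 3, 3, 1] on {0,…,342}.
31 cycles on 343: each ℓ→(−1)^(ℓ−1), product (−1)^312 = +1.
Check: (177/343) = +1 by Zolotarev.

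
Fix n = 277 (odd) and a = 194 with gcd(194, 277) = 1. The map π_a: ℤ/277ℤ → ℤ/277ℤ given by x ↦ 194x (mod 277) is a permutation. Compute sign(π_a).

Start at x=252: 252 → 136 → 69 → 90 → 9 → 84 → 230 → … (one orbit).
Cycle type of π: 69×4 + 1; total 5 cycles.
With 5 cycles on 277 points, sign = (−1)^{277−5} = +1.
Via Zolotarev, sign(π_{194}) = (194|277) = +1.

+1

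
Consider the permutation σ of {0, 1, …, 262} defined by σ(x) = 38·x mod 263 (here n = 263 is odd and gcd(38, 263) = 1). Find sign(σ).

Trace 196: π^k(196) = [196, 84, 36, 53, 173, 262, 225] for k=0..6.
Cycle type of π: 262 + 1; total 2 cycles.
n − c = 263 − 2 = 261; sign = (−1)^261 = -1.
(38|263)_J = -1 (Zolotarev's lemma cross-check).

-1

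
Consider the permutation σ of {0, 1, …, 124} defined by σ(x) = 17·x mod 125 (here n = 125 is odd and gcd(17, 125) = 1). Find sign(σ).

Trace 8: π^k(8) = [8, 11, 62, 54, 43, 106, 52] for k=0..6.
Decompose π into cycles: lengths [100, 20, 4, 1] (4 cycles, including the fixed point 0).
Σ(ℓ_i−1) = 125−4 = 121; sign = (−1)^121 = -1.
Zolotarev: (17|125) = -1, matching the cycle-count sign.

-1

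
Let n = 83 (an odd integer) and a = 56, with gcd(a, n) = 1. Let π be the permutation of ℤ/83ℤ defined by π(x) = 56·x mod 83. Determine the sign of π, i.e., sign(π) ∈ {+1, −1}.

Orbit of 47 under x↦56x: [47, 59, 67, 17, 39, 26, 45]… (length divides ord_83(56)).
π_56 has 2 disjoint cycles with lengths [82, 1] on {0,…,82}.
sign(π) = (−1)^{n − #cycles} = (−1)^{83−2} = (−1)^81 = -1.

-1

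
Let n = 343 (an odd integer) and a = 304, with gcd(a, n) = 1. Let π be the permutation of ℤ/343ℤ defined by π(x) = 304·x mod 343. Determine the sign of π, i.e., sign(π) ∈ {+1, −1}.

-1

Trace 110: π^k(110) = [110, 169, 269, 142, 293, 235, 96] for k=0..6.
Cycle lengths of π_304 on ℤ/343ℤ: [294, 42, 6, 1]; 4 cycles in total.
sign(π) = (−1)^{n − #cycles} = (−1)^{343−4} = (−1)^339 = -1.
The Jacobi symbol (304|343) = -1 (Zolotarev) agrees.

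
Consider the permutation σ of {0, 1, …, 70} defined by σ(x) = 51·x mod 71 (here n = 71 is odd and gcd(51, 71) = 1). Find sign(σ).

-1

Start at x=23: 23 → 37 → 41 → 32 → 70 → 20 → 26 → … (one orbit).
The orbit structure of x ↦ 51x mod 71: 6 orbits of sizes [14, 14, 14, 14, 14, 1].
Σ(ℓ_i−1) = 71−6 = 65; sign = (−1)^65 = -1.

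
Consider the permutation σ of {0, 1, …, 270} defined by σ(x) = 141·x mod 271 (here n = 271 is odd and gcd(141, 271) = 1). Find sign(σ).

Trace 247: π^k(247) = [247, 139, 87, 72, 125, 10, 55] for k=0..6.
π_141 has 7 disjoint cycles with lengths [45, 45, 45, 45, 45, 45, 1] on {0,…,270}.
With 7 cycles on 271 points, sign = (−1)^{271−7} = +1.

+1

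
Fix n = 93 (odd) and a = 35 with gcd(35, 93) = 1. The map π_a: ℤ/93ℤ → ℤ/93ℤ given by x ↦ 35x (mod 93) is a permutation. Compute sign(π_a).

Orbit of 8 under x↦35x: [8, 1, 35, 16, 2, 70, 32]… (length divides ord_93(35)).
Cycle lengths of π_35 on ℤ/93ℤ: [10, 10, 10, 10, 10, 10, 5, 5, 5, 5, 5, 5, 2, 1]; 14 cycles in total.
With 14 cycles on 93 points, sign = (−1)^{93−14} = -1.

-1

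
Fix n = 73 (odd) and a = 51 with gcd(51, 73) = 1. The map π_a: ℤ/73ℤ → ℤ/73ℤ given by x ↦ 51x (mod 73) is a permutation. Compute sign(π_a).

-1

Trace 1: π^k(1) = [1, 51, 46, 10, 72, 22, 27] for k=0..6.
Cycle type of π: 8×9 + 1; total 10 cycles.
sign(π) = (−1)^{n − #cycles} = (−1)^{73−10} = (−1)^63 = -1.
Via Zolotarev, sign(π_{51}) = (51|73) = -1.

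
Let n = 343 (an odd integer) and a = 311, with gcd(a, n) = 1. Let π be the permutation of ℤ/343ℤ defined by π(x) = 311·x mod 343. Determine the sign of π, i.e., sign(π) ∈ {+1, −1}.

-1

Trace 277: π^k(277) = [277, 54, 330, 73, 65, 321, 18] for k=0..6.
Decompose π into cycles: lengths [294, 42, 6, 1] (4 cycles, including the fixed point 0).
Σ(ℓ_i−1) = 343−4 = 339; sign = (−1)^339 = -1.
(311|343)_J = -1 (Zolotarev's lemma cross-check).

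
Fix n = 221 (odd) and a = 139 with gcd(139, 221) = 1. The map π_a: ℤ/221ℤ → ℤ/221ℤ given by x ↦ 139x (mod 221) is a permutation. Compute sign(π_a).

Trace 35: π^k(35) = [35, 3, 196, 61, 81, 209, 100] for k=0..6.
Cycle lengths of π_139 on ℤ/221ℤ: [48, 48, 48, 48, 16, 3, 3, 3, 3, 1]; 10 cycles in total.
With 10 cycles on 221 points, sign = (−1)^{221−10} = -1.
Via Zolotarev, sign(π_{139}) = (139|221) = -1.

-1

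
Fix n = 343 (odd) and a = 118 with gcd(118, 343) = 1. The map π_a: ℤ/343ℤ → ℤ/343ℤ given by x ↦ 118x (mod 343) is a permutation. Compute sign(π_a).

-1

Trace 78: π^k(78) = [78, 286, 134, 34, 239, 76, 50] for k=0..6.
Cycle lengths of π_118 on ℤ/343ℤ: [98, 98, 98, 14, 14, 14, 2, 2, 2, 1]; 10 cycles in total.
With 10 cycles on 343 points, sign = (−1)^{343−10} = -1.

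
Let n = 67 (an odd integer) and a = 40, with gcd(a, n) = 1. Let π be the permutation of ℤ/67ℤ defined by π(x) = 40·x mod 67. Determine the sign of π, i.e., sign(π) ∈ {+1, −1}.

Start at x=14: 14 → 24 → 22 → 9 → 25 → 62 → 1 → … (one orbit).
Cycle type of π: 11×6 + 1; total 7 cycles.
With 7 cycles on 67 points, sign = (−1)^{67−7} = +1.
Check: (40/67) = +1 by Zolotarev.

+1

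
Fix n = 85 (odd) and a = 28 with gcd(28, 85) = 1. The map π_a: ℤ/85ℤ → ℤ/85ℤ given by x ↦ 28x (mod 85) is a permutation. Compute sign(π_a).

+1

Start at x=19: 19 → 22 → 21 → 78 → 59 → 37 → 16 → … (one orbit).
Cycle type of π: 16×5 + 4 + 1; total 7 cycles.
sign(π) = (−1)^{n − #cycles} = (−1)^{85−7} = (−1)^78 = +1.
Check: (28/85) = +1 by Zolotarev.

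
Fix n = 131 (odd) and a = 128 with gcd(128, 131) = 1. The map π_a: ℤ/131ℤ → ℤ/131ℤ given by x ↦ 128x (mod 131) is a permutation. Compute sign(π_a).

Start at x=117: 117 → 42 → 5 → 116 → 45 → 127 → 12 → … (one orbit).
The orbit structure of x ↦ 128x mod 131: 2 orbits of sizes [130, 1].
2 cycles on 131: each ℓ→(−1)^(ℓ−1), product (−1)^129 = -1.

-1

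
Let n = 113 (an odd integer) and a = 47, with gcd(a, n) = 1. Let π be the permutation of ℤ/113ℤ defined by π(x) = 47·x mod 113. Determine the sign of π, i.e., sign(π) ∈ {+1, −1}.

-1

Orbit of 91 under x↦47x: [91, 96, 105, 76, 69, 79, 97]… (length divides ord_113(47)).
Cycle lengths of π_47 on ℤ/113ℤ: [112, 1]; 2 cycles in total.
n − c = 113 − 2 = 111; sign = (−1)^111 = -1.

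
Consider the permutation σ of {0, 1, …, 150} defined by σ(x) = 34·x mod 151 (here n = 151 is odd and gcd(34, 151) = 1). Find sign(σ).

+1

Start at x=25: 25 → 95 → 59 → 43 → 103 → 29 → 80 → … (one orbit).
Cycle lengths of π_34 on ℤ/151ℤ: [75, 75, 1]; 3 cycles in total.
Σ(ℓ_i−1) = 151−3 = 148; sign = (−1)^148 = +1.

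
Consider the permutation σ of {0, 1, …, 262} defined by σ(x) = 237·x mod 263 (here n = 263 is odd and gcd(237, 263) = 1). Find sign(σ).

-1

Orbit of 175 under x↦237x: [175, 184, 213, 248, 127, 117, 114]… (length divides ord_263(237)).
Decompose π into cycles: lengths [262, 1] (2 cycles, including the fixed point 0).
263 − 2 = 261 transpositions; sign(π) = (−1)^261 = -1.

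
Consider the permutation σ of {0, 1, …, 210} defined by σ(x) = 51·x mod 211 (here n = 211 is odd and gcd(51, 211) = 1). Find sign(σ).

Orbit of 101 under x↦51x: [101, 87, 6, 95, 203, 14, 81]… (length divides ord_211(51)).
Cycle type of π: 105×2 + 1; total 3 cycles.
n − c = 211 − 3 = 208; sign = (−1)^208 = +1.

+1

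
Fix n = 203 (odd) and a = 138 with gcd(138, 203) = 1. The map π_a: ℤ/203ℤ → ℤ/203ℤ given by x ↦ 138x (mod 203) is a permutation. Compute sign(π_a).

-1

Trace 125: π^k(125) = [125, 198, 122, 190, 33, 88, 167] for k=0..6.
Decompose π into cycles: lengths [42, 42, 42, 42, 14, 14, 6, 1] (8 cycles, including the fixed point 0).
8 cycles on 203: each ℓ→(−1)^(ℓ−1), product (−1)^195 = -1.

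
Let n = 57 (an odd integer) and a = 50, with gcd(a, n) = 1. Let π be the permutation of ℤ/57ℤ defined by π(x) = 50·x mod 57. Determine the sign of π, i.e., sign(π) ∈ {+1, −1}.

Start at x=50: 50 → 49 → 56 → 7 → 8 → 1 → 50 (one orbit).
π_50 has 11 disjoint cycles with lengths [6, 6, 6, 6, 6, 6, 6, 6, 6, 2, 1] on {0,…,56}.
57 − 11 = 46 transpositions; sign(π) = (−1)^46 = +1.
Check: (50/57) = +1 by Zolotarev.

+1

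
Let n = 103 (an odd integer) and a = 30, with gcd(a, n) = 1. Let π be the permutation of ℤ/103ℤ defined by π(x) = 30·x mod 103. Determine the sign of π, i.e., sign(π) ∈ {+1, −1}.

Orbit of 76 under x↦30x: [76, 14, 8, 34, 93, 9, 64]… (length divides ord_103(30)).
Cycle type of π: 17×6 + 1; total 7 cycles.
7 cycles on 103: each ℓ→(−1)^(ℓ−1), product (−1)^96 = +1.
The Jacobi symbol (30|103) = +1 (Zolotarev) agrees.

+1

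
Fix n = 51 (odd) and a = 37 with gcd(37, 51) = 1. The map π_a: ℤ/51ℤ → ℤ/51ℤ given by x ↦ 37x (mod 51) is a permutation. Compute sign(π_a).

Orbit of 46 under x↦37x: [46, 19, 40, 1, 37, 43, 10]… (length divides ord_51(37)).
Decompose π into cycles: lengths [16, 16, 16, 1, 1, 1] (6 cycles, including the fixed point 0).
sign(π) = (−1)^{n − #cycles} = (−1)^{51−6} = (−1)^45 = -1.
Zolotarev: (37|51) = -1, matching the cycle-count sign.

-1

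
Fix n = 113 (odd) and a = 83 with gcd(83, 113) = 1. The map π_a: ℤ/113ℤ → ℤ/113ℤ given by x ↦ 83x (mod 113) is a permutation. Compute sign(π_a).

+1

Start at x=49: 49 → 112 → 30 → 4 → 106 → 97 → 28 → … (one orbit).
π_83 has 9 disjoint cycles with lengths [14, 14, 14, 14, 14, 14, 14, 14, 1] on {0,…,112}.
113 − 9 = 104 transpositions; sign(π) = (−1)^104 = +1.
(83|113)_J = +1 (Zolotarev's lemma cross-check).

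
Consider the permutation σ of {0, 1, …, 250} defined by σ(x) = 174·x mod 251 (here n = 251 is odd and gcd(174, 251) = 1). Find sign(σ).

+1

Trace 201: π^k(201) = [201, 85, 232, 208, 48, 69, 209] for k=0..6.
Cycle lengths of π_174 on ℤ/251ℤ: [125, 125, 1]; 3 cycles in total.
3 cycles on 251: each ℓ→(−1)^(ℓ−1), product (−1)^248 = +1.
The Jacobi symbol (174|251) = +1 (Zolotarev) agrees.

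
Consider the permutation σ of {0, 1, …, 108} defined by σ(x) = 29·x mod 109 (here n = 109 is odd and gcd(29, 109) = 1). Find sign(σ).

Trace 16: π^k(16) = [16, 28, 49, 4, 7, 94, 1] for k=0..6.
Cycle type of π: 54×2 + 1; total 3 cycles.
109 − 3 = 106 transpositions; sign(π) = (−1)^106 = +1.
The Jacobi symbol (29|109) = +1 (Zolotarev) agrees.

+1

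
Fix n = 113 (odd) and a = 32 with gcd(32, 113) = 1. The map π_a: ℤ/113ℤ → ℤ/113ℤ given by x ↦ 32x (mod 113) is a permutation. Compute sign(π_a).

Trace 85: π^k(85) = [85, 8, 30, 56, 97, 53, 1] for k=0..6.
Decompose π into cycles: lengths [28, 28, 28, 28, 1] (5 cycles, including the fixed point 0).
With 5 cycles on 113 points, sign = (−1)^{113−5} = +1.
Check: (32/113) = +1 by Zolotarev.

+1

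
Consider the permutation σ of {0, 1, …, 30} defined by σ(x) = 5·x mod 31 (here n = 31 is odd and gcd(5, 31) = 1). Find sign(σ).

+1

Orbit of 1 under x↦5x: [1, 5, 25]… (length divides ord_31(5)).
Decompose π into cycles: lengths [3, 3, 3, 3, 3, 3, 3, 3, 3, 3, 1] (11 cycles, including the fixed point 0).
With 11 cycles on 31 points, sign = (−1)^{31−11} = +1.
Check: (5/31) = +1 by Zolotarev.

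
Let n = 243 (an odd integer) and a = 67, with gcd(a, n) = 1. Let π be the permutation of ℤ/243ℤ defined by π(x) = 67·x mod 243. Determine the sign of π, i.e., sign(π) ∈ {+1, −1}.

+1

Start at x=139: 139 → 79 → 190 → 94 → 223 → 118 → 130 → … (one orbit).
Cycle lengths of π_67 on ℤ/243ℤ: [81, 81, 27, 27, 9, 9, 3, 3, 1, 1, 1]; 11 cycles in total.
243 − 11 = 232 transpositions; sign(π) = (−1)^232 = +1.
Check: (67/243) = +1 by Zolotarev.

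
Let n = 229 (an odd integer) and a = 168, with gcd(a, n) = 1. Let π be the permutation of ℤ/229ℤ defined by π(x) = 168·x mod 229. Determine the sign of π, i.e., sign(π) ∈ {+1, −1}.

+1

Orbit of 1 under x↦168x: [1, 168, 57, 187, 43, 125, 161]… (length divides ord_229(168)).
Decompose π into cycles: lengths [38, 38, 38, 38, 38, 38, 1] (7 cycles, including the fixed point 0).
sign(π) = (−1)^{n − #cycles} = (−1)^{229−7} = (−1)^222 = +1.
The Jacobi symbol (168|229) = +1 (Zolotarev) agrees.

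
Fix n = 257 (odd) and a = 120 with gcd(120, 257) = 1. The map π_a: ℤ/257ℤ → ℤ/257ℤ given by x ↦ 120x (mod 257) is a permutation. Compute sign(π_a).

Trace 34: π^k(34) = [34, 225, 15, 1, 120, 8, 189] for k=0..6.
The orbit structure of x ↦ 120x mod 257: 9 orbits of sizes [32, 32, 32, 32, 32, 32, 32, 32, 1].
sign(π) = (−1)^{n − #cycles} = (−1)^{257−9} = (−1)^248 = +1.
Check: (120/257) = +1 by Zolotarev.

+1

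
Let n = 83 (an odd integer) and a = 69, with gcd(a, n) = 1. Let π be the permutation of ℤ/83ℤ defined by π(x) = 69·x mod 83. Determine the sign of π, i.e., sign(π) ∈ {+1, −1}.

+1

Orbit of 31 under x↦69x: [31, 64, 17, 11, 12, 81, 28]… (length divides ord_83(69)).
Decompose π into cycles: lengths [41, 41, 1] (3 cycles, including the fixed point 0).
Σ(ℓ_i−1) = 83−3 = 80; sign = (−1)^80 = +1.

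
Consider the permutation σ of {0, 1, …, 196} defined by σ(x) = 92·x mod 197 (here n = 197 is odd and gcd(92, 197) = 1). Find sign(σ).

Orbit of 40 under x↦92x: [40, 134, 114, 47, 187, 65, 70]… (length divides ord_197(92)).
3 cycles of lengths [98, 98, 1].
sign(π) = (−1)^{n − #cycles} = (−1)^{197−3} = (−1)^194 = +1.
Check: (92/197) = +1 by Zolotarev.

+1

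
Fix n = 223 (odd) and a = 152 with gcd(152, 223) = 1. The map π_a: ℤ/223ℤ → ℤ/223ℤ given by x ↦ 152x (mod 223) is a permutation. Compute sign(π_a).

Trace 153: π^k(153) = [153, 64, 139, 166, 33, 110, 218] for k=0..6.
The orbit structure of x ↦ 152x mod 223: 3 orbits of sizes [111, 111, 1].
Σ(ℓ_i−1) = 223−3 = 220; sign = (−1)^220 = +1.

+1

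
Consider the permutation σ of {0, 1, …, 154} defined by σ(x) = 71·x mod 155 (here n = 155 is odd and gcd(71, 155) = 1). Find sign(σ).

+1

Trace 101: π^k(101) = [101, 41, 121, 66, 36, 76, 126] for k=0..6.
Cycle lengths of π_71 on ℤ/155ℤ: [15, 15, 15, 15, 15, 15, 15, 15, 15, 15, 1, 1, 1, 1, 1]; 15 cycles in total.
15 cycles on 155: each ℓ→(−1)^(ℓ−1), product (−1)^140 = +1.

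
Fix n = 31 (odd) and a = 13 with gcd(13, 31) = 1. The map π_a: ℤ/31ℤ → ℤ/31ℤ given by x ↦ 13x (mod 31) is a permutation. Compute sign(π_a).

-1

Start at x=26: 26 → 28 → 23 → 20 → 12 → 1 → 13 → … (one orbit).
Cycle lengths of π_13 on ℤ/31ℤ: [30, 1]; 2 cycles in total.
31 − 2 = 29 transpositions; sign(π) = (−1)^29 = -1.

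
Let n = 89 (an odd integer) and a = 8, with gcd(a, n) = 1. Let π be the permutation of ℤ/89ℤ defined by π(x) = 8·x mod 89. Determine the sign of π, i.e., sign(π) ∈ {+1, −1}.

+1

Start at x=78: 78 → 1 → 8 → 64 → 67 → 2 → 16 → … (one orbit).
The orbit structure of x ↦ 8x mod 89: 9 orbits of sizes [11, 11, 11, 11, 11, 11, 11, 11, 1].
n − c = 89 − 9 = 80; sign = (−1)^80 = +1.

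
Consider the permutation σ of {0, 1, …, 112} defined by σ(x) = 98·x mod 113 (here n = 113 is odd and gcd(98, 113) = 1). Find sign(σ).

+1

Trace 112: π^k(112) = [112, 15, 1, 98] for k=0..3.
Cycle lengths of π_98 on ℤ/113ℤ: [4, 4, 4, 4, 4, 4, 4, 4, 4, 4, 4, 4, 4, 4, 4, 4, 4, 4, 4, 4, 4, 4, 4, 4, 4, 4, 4, 4, 1]; 29 cycles in total.
29 cycles on 113: each ℓ→(−1)^(ℓ−1), product (−1)^84 = +1.
Via Zolotarev, sign(π_{98}) = (98|113) = +1.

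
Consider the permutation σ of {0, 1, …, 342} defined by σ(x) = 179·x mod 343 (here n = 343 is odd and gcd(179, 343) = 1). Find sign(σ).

Trace 128: π^k(128) = [128, 274, 340, 149, 260, 235, 219] for k=0..6.
Decompose π into cycles: lengths [147, 147, 21, 21, 3, 3, 1] (7 cycles, including the fixed point 0).
343 − 7 = 336 transpositions; sign(π) = (−1)^336 = +1.
The Jacobi symbol (179|343) = +1 (Zolotarev) agrees.

+1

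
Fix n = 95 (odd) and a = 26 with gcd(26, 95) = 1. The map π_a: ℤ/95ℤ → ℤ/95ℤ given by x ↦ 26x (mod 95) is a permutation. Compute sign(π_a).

+1

Start at x=1: 1 → 26 → 11 → 1 (one orbit).
π_26 has 35 disjoint cycles with lengths [3, 3, 3, 3, 3, 3, 3, 3, 3, 3, 3, 3, 3, 3, 3, 3, 3, 3, 3, 3, 3, 3, 3, 3, 3, 3, 3, 3, 3, 3, 1, 1, 1, 1, 1] on {0,…,94}.
35 cycles on 95: each ℓ→(−1)^(ℓ−1), product (−1)^60 = +1.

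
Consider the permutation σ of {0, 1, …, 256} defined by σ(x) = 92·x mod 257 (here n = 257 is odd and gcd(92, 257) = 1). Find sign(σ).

Trace 64: π^k(64) = [64, 234, 197, 134, 249, 35, 136] for k=0..6.
Cycle lengths of π_92 on ℤ/257ℤ: [64, 64, 64, 64, 1]; 5 cycles in total.
sign(π) = (−1)^{n − #cycles} = (−1)^{257−5} = (−1)^252 = +1.
Check: (92/257) = +1 by Zolotarev.

+1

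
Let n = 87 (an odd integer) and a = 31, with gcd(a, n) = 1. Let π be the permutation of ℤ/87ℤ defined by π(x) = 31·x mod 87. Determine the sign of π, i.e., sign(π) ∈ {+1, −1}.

Start at x=28: 28 → 85 → 25 → 79 → 13 → 55 → 52 → … (one orbit).
π_31 has 6 disjoint cycles with lengths [28, 28, 28, 1, 1, 1] on {0,…,86}.
87 − 6 = 81 transpositions; sign(π) = (−1)^81 = -1.
The Jacobi symbol (31|87) = -1 (Zolotarev) agrees.

-1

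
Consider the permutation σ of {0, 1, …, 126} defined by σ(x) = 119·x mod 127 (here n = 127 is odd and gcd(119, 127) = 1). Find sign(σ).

-1

Trace 64: π^k(64) = [64, 123, 32, 125, 16, 126, 8] for k=0..6.
Cycle lengths of π_119 on ℤ/127ℤ: [14, 14, 14, 14, 14, 14, 14, 14, 14, 1]; 10 cycles in total.
Σ(ℓ_i−1) = 127−10 = 117; sign = (−1)^117 = -1.
The Jacobi symbol (119|127) = -1 (Zolotarev) agrees.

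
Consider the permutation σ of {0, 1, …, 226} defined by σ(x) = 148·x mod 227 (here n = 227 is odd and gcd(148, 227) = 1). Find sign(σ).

Trace 171: π^k(171) = [171, 111, 84, 174, 101, 193, 189] for k=0..6.
Cycle type of π: 226 + 1; total 2 cycles.
227 − 2 = 225 transpositions; sign(π) = (−1)^225 = -1.
(148|227)_J = -1 (Zolotarev's lemma cross-check).

-1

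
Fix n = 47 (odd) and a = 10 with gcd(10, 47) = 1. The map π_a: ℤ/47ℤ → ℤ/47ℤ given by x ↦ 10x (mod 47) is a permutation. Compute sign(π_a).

-1

Start at x=7: 7 → 23 → 42 → 44 → 17 → 29 → 8 → … (one orbit).
Cycle type of π: 46 + 1; total 2 cycles.
47 − 2 = 45 transpositions; sign(π) = (−1)^45 = -1.
Check: (10/47) = -1 by Zolotarev.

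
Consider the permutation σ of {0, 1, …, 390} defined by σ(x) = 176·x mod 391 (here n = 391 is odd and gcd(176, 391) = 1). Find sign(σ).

Start at x=52: 52 → 159 → 223 → 148 → 242 → 364 → 331 → … (one orbit).
π_176 has 5 disjoint cycles with lengths [176, 176, 22, 16, 1] on {0,…,390}.
Σ(ℓ_i−1) = 391−5 = 386; sign = (−1)^386 = +1.

+1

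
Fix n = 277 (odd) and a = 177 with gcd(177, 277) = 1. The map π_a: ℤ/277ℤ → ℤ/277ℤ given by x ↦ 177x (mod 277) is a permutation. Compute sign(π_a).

+1

Orbit of 90 under x↦177x: [90, 141, 27, 70, 202, 21, 116]… (length divides ord_277(177)).
The orbit structure of x ↦ 177x mod 277: 3 orbits of sizes [138, 138, 1].
3 cycles on 277: each ℓ→(−1)^(ℓ−1), product (−1)^274 = +1.
The Jacobi symbol (177|277) = +1 (Zolotarev) agrees.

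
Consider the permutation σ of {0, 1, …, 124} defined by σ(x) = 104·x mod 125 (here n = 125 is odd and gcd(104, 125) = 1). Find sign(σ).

Orbit of 109 under x↦104x: [109, 86, 69, 51, 54, 116, 64]… (length divides ord_125(104)).
Cycle type of π: 50×2 + 10×2 + 2×2 + 1; total 7 cycles.
With 7 cycles on 125 points, sign = (−1)^{125−7} = +1.
Zolotarev: (104|125) = +1, matching the cycle-count sign.

+1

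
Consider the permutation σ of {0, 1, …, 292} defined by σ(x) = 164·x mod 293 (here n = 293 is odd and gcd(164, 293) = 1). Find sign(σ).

-1

Start at x=138: 138 → 71 → 217 → 135 → 165 → 104 → 62 → … (one orbit).
Cycle lengths of π_164 on ℤ/293ℤ: [292, 1]; 2 cycles in total.
293 − 2 = 291 transpositions; sign(π) = (−1)^291 = -1.
Check: (164/293) = -1 by Zolotarev.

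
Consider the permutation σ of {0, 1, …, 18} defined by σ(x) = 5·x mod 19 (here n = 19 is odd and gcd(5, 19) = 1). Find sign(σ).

Trace 16: π^k(16) = [16, 4, 1, 5, 6, 11, 17] for k=0..6.
3 cycles of lengths [9, 9, 1].
3 cycles on 19: each ℓ→(−1)^(ℓ−1), product (−1)^16 = +1.
Via Zolotarev, sign(π_{5}) = (5|19) = +1.

+1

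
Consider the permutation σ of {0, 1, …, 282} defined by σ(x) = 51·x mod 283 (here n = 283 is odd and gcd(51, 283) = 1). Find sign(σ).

+1

Orbit of 86 under x↦51x: [86, 141, 116, 256, 38, 240, 71]… (length divides ord_283(51)).
Cycle lengths of π_51 on ℤ/283ℤ: [47, 47, 47, 47, 47, 47, 1]; 7 cycles in total.
sign(π) = (−1)^{n − #cycles} = (−1)^{283−7} = (−1)^276 = +1.
Zolotarev: (51|283) = +1, matching the cycle-count sign.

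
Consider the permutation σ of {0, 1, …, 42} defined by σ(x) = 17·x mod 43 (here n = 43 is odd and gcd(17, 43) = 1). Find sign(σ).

Start at x=1: 1 → 17 → 31 → 11 → 15 → 40 → 35 → … (one orbit).
Cycle lengths of π_17 on ℤ/43ℤ: [21, 21, 1]; 3 cycles in total.
With 3 cycles on 43 points, sign = (−1)^{43−3} = +1.
(17|43)_J = +1 (Zolotarev's lemma cross-check).

+1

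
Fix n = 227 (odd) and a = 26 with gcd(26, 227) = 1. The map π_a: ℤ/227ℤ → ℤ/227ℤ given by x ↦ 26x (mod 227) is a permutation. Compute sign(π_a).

+1

Trace 185: π^k(185) = [185, 43, 210, 12, 85, 167, 29] for k=0..6.
Cycle type of π: 113×2 + 1; total 3 cycles.
227 − 3 = 224 transpositions; sign(π) = (−1)^224 = +1.
Check: (26/227) = +1 by Zolotarev.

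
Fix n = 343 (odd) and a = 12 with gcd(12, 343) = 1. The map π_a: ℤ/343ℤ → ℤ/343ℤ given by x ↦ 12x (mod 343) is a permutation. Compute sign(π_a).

-1

Start at x=313: 313 → 326 → 139 → 296 → 122 → 92 → 75 → … (one orbit).
Cycle type of π: 294 + 42 + 6 + 1; total 4 cycles.
With 4 cycles on 343 points, sign = (−1)^{343−4} = -1.
Via Zolotarev, sign(π_{12}) = (12|343) = -1.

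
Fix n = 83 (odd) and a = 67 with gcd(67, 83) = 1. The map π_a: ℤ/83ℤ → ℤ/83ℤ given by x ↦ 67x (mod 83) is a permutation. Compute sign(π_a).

-1

Trace 59: π^k(59) = [59, 52, 81, 32, 69, 58, 68] for k=0..6.
π_67 has 2 disjoint cycles with lengths [82, 1] on {0,…,82}.
With 2 cycles on 83 points, sign = (−1)^{83−2} = -1.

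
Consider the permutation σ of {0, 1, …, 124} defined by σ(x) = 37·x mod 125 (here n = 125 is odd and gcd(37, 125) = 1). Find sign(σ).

Orbit of 54 under x↦37x: [54, 123, 51, 12, 69, 53, 86]… (length divides ord_125(37)).
π_37 has 4 disjoint cycles with lengths [100, 20, 4, 1] on {0,…,124}.
4 cycles on 125: each ℓ→(−1)^(ℓ−1), product (−1)^121 = -1.

-1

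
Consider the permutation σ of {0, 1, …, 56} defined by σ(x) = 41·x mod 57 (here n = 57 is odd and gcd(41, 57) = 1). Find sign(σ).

Start at x=29: 29 → 49 → 14 → 4 → 50 → 55 → 32 → … (one orbit).
π_41 has 5 disjoint cycles with lengths [18, 18, 18, 2, 1] on {0,…,56}.
57 − 5 = 52 transpositions; sign(π) = (−1)^52 = +1.
Zolotarev: (41|57) = +1, matching the cycle-count sign.

+1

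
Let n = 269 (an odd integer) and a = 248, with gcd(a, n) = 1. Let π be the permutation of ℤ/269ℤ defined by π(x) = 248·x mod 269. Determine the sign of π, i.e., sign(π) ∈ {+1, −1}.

+1

Trace 11: π^k(11) = [11, 38, 9, 80, 203, 41, 215] for k=0..6.
Cycle type of π: 134×2 + 1; total 3 cycles.
269 − 3 = 266 transpositions; sign(π) = (−1)^266 = +1.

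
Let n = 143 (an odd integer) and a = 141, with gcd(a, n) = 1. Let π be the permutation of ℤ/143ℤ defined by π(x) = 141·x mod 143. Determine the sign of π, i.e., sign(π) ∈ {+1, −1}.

Start at x=97: 97 → 92 → 102 → 82 → 122 → 42 → 59 → … (one orbit).
Cycle lengths of π_141 on ℤ/143ℤ: [60, 60, 12, 5, 5, 1]; 6 cycles in total.
With 6 cycles on 143 points, sign = (−1)^{143−6} = -1.
(141|143)_J = -1 (Zolotarev's lemma cross-check).

-1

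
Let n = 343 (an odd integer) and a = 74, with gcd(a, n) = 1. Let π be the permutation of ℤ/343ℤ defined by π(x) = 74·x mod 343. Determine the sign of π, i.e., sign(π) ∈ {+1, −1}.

+1

Trace 128: π^k(128) = [128, 211, 179, 212, 253, 200, 51] for k=0..6.
Cycle type of π: 147×2 + 21×2 + 3×2 + 1; total 7 cycles.
7 cycles on 343: each ℓ→(−1)^(ℓ−1), product (−1)^336 = +1.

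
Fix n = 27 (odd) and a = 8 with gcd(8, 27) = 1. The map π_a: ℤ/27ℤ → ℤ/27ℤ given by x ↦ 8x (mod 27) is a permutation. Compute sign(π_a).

-1

Trace 26: π^k(26) = [26, 19, 17, 1, 8, 10] for k=0..5.
8 cycles of lengths [6, 6, 6, 2, 2, 2, 2, 1].
n − c = 27 − 8 = 19; sign = (−1)^19 = -1.
Check: (8/27) = -1 by Zolotarev.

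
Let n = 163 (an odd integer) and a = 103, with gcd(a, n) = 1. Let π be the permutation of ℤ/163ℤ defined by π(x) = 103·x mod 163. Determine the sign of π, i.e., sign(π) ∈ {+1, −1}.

Trace 122: π^k(122) = [122, 15, 78, 47, 114, 6, 129] for k=0..6.
The orbit structure of x ↦ 103x mod 163: 2 orbits of sizes [162, 1].
sign(π) = (−1)^{n − #cycles} = (−1)^{163−2} = (−1)^161 = -1.
Via Zolotarev, sign(π_{103}) = (103|163) = -1.

-1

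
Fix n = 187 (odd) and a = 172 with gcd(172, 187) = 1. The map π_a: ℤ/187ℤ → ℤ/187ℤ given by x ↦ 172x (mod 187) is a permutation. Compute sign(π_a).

Orbit of 117 under x↦172x: [117, 115, 145, 69, 87, 4, 127]… (length divides ord_187(172)).
The orbit structure of x ↦ 172x mod 187: 8 orbits of sizes [40, 40, 40, 40, 10, 8, 8, 1].
With 8 cycles on 187 points, sign = (−1)^{187−8} = -1.
Check: (172/187) = -1 by Zolotarev.

-1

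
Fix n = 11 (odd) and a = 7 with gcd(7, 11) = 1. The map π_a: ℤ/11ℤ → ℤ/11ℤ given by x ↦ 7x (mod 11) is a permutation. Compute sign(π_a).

-1

Trace 2: π^k(2) = [2, 3, 10, 4, 6, 9, 8] for k=0..6.
Decompose π into cycles: lengths [10, 1] (2 cycles, including the fixed point 0).
11 − 2 = 9 transpositions; sign(π) = (−1)^9 = -1.
Check: (7/11) = -1 by Zolotarev.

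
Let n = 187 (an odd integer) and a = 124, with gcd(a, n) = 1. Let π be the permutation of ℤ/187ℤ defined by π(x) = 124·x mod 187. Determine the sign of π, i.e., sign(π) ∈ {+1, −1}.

Trace 130: π^k(130) = [130, 38, 37, 100, 58, 86, 5] for k=0..6.
π_124 has 6 disjoint cycles with lengths [80, 80, 16, 5, 5, 1] on {0,…,186}.
sign(π) = (−1)^{n − #cycles} = (−1)^{187−6} = (−1)^181 = -1.

-1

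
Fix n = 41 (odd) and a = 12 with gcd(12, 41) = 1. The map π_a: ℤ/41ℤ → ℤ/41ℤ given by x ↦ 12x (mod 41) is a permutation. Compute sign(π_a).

-1

Trace 28: π^k(28) = [28, 8, 14, 4, 7, 2, 24] for k=0..6.
The orbit structure of x ↦ 12x mod 41: 2 orbits of sizes [40, 1].
2 cycles on 41: each ℓ→(−1)^(ℓ−1), product (−1)^39 = -1.
Check: (12/41) = -1 by Zolotarev.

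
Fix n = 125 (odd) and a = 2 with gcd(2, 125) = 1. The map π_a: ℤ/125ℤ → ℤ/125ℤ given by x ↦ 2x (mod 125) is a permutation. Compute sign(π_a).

Orbit of 54 under x↦2x: [54, 108, 91, 57, 114, 103, 81]… (length divides ord_125(2)).
Cycle type of π: 100 + 20 + 4 + 1; total 4 cycles.
With 4 cycles on 125 points, sign = (−1)^{125−4} = -1.
Check: (2/125) = -1 by Zolotarev.

-1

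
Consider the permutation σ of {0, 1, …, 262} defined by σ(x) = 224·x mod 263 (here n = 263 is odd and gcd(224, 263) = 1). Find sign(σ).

Start at x=200: 200 → 90 → 172 → 130 → 190 → 217 → 216 → … (one orbit).
2 cycles of lengths [262, 1].
Σ(ℓ_i−1) = 263−2 = 261; sign = (−1)^261 = -1.

-1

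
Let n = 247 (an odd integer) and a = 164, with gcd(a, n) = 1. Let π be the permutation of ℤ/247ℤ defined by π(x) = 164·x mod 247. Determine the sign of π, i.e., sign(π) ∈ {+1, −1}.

Start at x=8: 8 → 77 → 31 → 144 → 151 → 64 → 122 → … (one orbit).
Cycle lengths of π_164 on ℤ/247ℤ: [12, 12, 12, 12, 12, 12, 12, 12, 12, 12, 12, 12, 12, 12, 12, 12, 12, 12, 6, 6, 6, 4, 4, 4, 1]; 25 cycles in total.
n − c = 247 − 25 = 222; sign = (−1)^222 = +1.

+1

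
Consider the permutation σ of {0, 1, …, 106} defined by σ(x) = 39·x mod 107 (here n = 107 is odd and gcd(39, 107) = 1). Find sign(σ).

+1

Trace 36: π^k(36) = [36, 13, 79, 85, 105, 29, 61] for k=0..6.
π_39 has 3 disjoint cycles with lengths [53, 53, 1] on {0,…,106}.
n − c = 107 − 3 = 104; sign = (−1)^104 = +1.
Check: (39/107) = +1 by Zolotarev.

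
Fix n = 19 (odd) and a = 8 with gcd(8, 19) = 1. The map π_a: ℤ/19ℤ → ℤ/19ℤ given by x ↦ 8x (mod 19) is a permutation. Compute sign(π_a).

-1

Trace 18: π^k(18) = [18, 11, 12, 1, 8, 7] for k=0..5.
Cycle lengths of π_8 on ℤ/19ℤ: [6, 6, 6, 1]; 4 cycles in total.
sign(π) = (−1)^{n − #cycles} = (−1)^{19−4} = (−1)^15 = -1.
Via Zolotarev, sign(π_{8}) = (8|19) = -1.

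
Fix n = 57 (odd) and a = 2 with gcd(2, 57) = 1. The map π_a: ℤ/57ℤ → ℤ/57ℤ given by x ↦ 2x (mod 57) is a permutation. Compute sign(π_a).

Start at x=32: 32 → 7 → 14 → 28 → 56 → 55 → 53 → … (one orbit).
5 cycles of lengths [18, 18, 18, 2, 1].
sign(π) = (−1)^{n − #cycles} = (−1)^{57−5} = (−1)^52 = +1.
(2|57)_J = +1 (Zolotarev's lemma cross-check).

+1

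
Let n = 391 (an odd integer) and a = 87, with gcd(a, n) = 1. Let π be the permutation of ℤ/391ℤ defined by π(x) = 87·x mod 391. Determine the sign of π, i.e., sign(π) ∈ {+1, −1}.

+1

Start at x=2: 2 → 174 → 280 → 118 → 100 → 98 → 315 → … (one orbit).
The orbit structure of x ↦ 87x mod 391: 9 orbits of sizes [88, 88, 88, 88, 11, 11, 8, 8, 1].
9 cycles on 391: each ℓ→(−1)^(ℓ−1), product (−1)^382 = +1.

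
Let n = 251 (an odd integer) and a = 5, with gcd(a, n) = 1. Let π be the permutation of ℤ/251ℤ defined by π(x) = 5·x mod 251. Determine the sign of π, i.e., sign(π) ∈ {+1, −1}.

+1

Orbit of 219 under x↦5x: [219, 91, 204, 16, 80, 149, 243]… (length divides ord_251(5)).
Cycle type of π: 25×10 + 1; total 11 cycles.
251 − 11 = 240 transpositions; sign(π) = (−1)^240 = +1.
(5|251)_J = +1 (Zolotarev's lemma cross-check).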